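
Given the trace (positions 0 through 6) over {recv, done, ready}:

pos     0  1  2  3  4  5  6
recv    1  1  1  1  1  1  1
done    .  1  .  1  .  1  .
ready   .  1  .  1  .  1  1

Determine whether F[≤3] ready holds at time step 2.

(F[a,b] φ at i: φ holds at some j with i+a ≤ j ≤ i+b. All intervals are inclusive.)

Check ready at each j in [2,5]:
  j=2: false
  j=3: true
  j=4: false
  j=5: true
Found at j=3 → formula holds.

True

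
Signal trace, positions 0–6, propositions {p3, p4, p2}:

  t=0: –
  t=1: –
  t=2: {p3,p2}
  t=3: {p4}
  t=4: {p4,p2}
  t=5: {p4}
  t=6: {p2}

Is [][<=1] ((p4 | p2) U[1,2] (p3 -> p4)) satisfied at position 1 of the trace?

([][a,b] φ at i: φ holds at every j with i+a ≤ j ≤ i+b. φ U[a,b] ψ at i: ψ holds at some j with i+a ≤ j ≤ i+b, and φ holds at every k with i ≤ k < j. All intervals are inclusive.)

Does not hold

Check ((p4 | p2) U[1,2] (p3 -> p4)) at every j in [1,2]:
  j=1: fails
  j=2: holds
Fails at j=1 → formula fails.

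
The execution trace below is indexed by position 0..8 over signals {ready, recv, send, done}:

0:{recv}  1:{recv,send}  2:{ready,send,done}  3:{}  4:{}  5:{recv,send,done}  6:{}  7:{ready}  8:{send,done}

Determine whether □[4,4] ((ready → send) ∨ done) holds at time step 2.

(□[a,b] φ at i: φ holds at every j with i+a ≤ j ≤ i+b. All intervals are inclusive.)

Check ((ready → send) ∨ done) at every j in [6,6]:
  j=6: true
All positions satisfy it → formula holds.

Holds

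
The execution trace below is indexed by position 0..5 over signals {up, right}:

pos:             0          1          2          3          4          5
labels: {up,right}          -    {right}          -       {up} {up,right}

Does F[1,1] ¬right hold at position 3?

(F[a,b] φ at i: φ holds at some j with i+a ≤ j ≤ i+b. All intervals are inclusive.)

True

Check ¬right at each j in [4,4]:
  j=4: true
Found at j=4 → formula holds.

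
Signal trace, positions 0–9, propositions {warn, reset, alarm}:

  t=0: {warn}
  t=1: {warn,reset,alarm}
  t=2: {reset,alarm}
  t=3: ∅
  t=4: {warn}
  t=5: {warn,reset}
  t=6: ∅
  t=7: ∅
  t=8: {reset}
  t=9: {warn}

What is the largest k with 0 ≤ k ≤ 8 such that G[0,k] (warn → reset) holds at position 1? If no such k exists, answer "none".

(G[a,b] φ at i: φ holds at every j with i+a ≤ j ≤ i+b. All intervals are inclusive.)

2

(warn → reset) must hold from j=1 onward; find where it first fails.
  j=1: holds
  j=2: holds
  j=3: holds
  j=4: fails
Holds on [1,3], so largest k = 2.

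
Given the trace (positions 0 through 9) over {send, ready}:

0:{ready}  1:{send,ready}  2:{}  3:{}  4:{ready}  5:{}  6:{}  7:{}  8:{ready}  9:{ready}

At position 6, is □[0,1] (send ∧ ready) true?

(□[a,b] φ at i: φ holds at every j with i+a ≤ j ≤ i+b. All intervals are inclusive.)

No

Check (send ∧ ready) at every j in [6,7]:
  j=6: false
  j=7: false
Fails at j=6 → formula fails.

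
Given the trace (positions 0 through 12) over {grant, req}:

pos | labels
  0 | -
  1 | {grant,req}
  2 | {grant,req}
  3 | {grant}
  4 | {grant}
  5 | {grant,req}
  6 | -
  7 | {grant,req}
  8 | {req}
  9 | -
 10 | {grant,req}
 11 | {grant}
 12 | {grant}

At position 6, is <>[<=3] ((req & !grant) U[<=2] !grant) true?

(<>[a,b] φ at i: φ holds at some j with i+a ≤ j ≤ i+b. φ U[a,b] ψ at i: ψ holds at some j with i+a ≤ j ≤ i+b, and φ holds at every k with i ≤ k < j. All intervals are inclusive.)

True

Check ((req & !grant) U[<=2] !grant) at each j in [6,9]:
  j=6: holds
  j=7: fails
  j=8: holds
  j=9: holds
Found at j=6 → formula holds.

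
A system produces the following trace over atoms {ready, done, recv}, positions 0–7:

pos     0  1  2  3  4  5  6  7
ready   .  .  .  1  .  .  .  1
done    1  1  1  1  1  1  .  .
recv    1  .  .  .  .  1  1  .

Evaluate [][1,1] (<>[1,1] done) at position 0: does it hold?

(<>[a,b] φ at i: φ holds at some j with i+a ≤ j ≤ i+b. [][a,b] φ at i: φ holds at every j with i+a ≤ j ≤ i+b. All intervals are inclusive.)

Check <>[1,1] done at every j in [1,1]:
  j=1: holds (witness at 2)
All positions satisfy it → formula holds.

True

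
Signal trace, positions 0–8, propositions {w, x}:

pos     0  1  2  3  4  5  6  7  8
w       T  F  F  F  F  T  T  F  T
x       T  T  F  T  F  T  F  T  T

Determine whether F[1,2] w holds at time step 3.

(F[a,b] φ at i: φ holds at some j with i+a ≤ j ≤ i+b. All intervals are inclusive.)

Check w at each j in [4,5]:
  j=4: false
  j=5: true
Found at j=5 → formula holds.

True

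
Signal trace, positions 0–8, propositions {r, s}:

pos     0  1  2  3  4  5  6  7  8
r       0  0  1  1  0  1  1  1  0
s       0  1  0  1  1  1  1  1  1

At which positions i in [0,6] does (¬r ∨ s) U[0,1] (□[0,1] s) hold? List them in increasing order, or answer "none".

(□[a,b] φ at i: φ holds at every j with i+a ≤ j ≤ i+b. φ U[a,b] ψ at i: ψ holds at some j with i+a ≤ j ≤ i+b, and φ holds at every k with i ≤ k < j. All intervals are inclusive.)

Evaluate at each i in [0,6]:
  i=0: ✗ (no rhs in [0,1])
  i=1: ✗ (no rhs in [1,2])
  i=2: ✗ (lhs fails at k=2 before rhs at j=3)
  i=3: ✓ (rhs at j=3)
  i=4: ✓ (rhs at j=4)
  i=5: ✓ (rhs at j=5)
  i=6: ✓ (rhs at j=6)

3, 4, 5, 6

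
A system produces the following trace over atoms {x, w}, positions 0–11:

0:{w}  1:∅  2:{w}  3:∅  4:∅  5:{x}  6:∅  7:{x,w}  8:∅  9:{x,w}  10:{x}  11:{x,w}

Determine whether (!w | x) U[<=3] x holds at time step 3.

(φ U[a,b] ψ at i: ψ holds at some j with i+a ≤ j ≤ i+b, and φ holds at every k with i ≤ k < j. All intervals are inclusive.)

Yes

Need some j in [3,6] with x, and (!w | x) at every k in [3,j-1].
  j=3: x false.
  j=4: x false.
  j=5: x holds; (!w | x) holds at every k in [3,4] → satisfied.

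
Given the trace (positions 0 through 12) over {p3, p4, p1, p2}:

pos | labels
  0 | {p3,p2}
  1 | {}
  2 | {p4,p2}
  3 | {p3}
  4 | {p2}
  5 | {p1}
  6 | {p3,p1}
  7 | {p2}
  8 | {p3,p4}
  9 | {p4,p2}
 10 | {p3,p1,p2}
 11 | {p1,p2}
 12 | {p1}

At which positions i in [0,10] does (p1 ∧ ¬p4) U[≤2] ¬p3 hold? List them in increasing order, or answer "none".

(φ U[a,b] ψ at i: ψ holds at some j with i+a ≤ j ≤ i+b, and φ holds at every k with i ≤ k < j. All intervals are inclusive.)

Evaluate at each i in [0,10]:
  i=0: ✗ (lhs fails at k=0 before rhs at j=1)
  i=1: ✓ (rhs at j=1)
  i=2: ✓ (rhs at j=2)
  i=3: ✗ (lhs fails at k=3 before rhs at j=4)
  i=4: ✓ (rhs at j=4)
  i=5: ✓ (rhs at j=5)
  i=6: ✓ (rhs at j=7; lhs holds on [6,6])
  i=7: ✓ (rhs at j=7)
  i=8: ✗ (lhs fails at k=8 before rhs at j=9)
  i=9: ✓ (rhs at j=9)
  i=10: ✓ (rhs at j=11; lhs holds on [10,10])

1, 2, 4, 5, 6, 7, 9, 10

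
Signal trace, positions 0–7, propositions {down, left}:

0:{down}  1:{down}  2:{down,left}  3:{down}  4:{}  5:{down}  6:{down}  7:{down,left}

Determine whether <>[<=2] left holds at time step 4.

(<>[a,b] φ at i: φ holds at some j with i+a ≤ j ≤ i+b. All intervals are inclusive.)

No

Check left at each j in [4,6]:
  j=4: false
  j=5: false
  j=6: false
No position in the window satisfies it → formula fails.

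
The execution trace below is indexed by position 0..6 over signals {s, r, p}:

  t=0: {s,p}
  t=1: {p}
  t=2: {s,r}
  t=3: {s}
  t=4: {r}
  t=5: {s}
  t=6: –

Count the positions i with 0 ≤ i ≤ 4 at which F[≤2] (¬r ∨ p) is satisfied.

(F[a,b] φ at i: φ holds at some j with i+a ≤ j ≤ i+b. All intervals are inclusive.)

5

Evaluate at each i in [0,4]:
  i=0: ✓ (witness j=0)
  i=1: ✓ (witness j=1)
  i=2: ✓ (witness j=3)
  i=3: ✓ (witness j=3)
  i=4: ✓ (witness j=5)
Positions where it holds: {0, 1, 2, 3, 4} → 5.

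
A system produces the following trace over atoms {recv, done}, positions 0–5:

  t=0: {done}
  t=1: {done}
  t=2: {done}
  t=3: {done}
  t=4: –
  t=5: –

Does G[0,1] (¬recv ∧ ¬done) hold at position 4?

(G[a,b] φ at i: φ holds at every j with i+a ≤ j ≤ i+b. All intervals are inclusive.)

Check (¬recv ∧ ¬done) at every j in [4,5]:
  j=4: true
  j=5: true
All positions satisfy it → formula holds.

Holds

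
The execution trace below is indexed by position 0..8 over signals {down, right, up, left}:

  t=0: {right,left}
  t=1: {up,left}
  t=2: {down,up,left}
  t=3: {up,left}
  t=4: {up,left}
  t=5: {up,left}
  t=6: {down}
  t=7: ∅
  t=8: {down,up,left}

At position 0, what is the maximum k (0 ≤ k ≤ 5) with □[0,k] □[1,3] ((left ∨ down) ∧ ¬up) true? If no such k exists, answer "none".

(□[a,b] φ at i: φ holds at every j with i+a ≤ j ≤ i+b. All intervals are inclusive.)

□[1,3] ((left ∨ down) ∧ ¬up) must hold from j=0 onward; find where it first fails.
  j=0: fails → no k works.

none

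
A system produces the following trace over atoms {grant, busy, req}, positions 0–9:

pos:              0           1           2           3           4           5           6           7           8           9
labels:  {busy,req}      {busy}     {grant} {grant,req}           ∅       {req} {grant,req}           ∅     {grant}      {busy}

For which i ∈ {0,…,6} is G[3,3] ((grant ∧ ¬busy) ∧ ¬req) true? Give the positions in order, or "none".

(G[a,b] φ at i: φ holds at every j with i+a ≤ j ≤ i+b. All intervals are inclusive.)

5

Evaluate at each i in [0,6]:
  i=0: ✗ (fails at j=3)
  i=1: ✗ (fails at j=4)
  i=2: ✗ (fails at j=5)
  i=3: ✗ (fails at j=6)
  i=4: ✗ (fails at j=7)
  i=5: ✓ (all of [8,8])
  i=6: ✗ (fails at j=9)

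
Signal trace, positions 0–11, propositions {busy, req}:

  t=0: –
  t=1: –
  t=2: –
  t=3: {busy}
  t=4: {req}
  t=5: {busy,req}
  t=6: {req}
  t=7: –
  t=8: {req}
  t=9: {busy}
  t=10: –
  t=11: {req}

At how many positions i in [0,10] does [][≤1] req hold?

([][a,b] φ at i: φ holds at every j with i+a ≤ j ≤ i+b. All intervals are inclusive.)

2

Evaluate at each i in [0,10]:
  i=0: ✗ (fails at j=0)
  i=1: ✗ (fails at j=1)
  i=2: ✗ (fails at j=2)
  i=3: ✗ (fails at j=3)
  i=4: ✓ (all of [4,5])
  i=5: ✓ (all of [5,6])
  i=6: ✗ (fails at j=7)
  i=7: ✗ (fails at j=7)
  i=8: ✗ (fails at j=9)
  i=9: ✗ (fails at j=9)
  i=10: ✗ (fails at j=10)
Positions where it holds: {4, 5} → 2.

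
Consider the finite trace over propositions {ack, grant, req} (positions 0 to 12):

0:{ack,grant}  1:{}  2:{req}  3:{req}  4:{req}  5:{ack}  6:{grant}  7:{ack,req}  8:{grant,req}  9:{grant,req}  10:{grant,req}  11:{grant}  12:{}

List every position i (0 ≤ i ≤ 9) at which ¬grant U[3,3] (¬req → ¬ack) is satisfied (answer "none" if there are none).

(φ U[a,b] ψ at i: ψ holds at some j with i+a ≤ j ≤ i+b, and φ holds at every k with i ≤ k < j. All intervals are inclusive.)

Evaluate at each i in [0,9]:
  i=0: ✗ (lhs fails at k=0 before rhs at j=3)
  i=1: ✓ (rhs at j=4; lhs holds on [1,3])
  i=2: ✗ (no rhs in [5,5])
  i=3: ✓ (rhs at j=6; lhs holds on [3,5])
  i=4: ✗ (lhs fails at k=6 before rhs at j=7)
  i=5: ✗ (lhs fails at k=6 before rhs at j=8)
  i=6: ✗ (lhs fails at k=6 before rhs at j=9)
  i=7: ✗ (lhs fails at k=8 before rhs at j=10)
  i=8: ✗ (lhs fails at k=8 before rhs at j=11)
  i=9: ✗ (lhs fails at k=9 before rhs at j=12)

1, 3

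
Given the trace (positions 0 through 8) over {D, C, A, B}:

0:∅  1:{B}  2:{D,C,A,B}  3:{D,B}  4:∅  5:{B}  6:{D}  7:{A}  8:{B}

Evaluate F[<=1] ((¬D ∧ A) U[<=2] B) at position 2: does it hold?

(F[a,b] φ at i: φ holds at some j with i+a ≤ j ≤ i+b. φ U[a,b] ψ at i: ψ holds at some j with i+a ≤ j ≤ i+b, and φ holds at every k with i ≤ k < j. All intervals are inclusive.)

True

Check ((¬D ∧ A) U[<=2] B) at each j in [2,3]:
  j=2: holds
  j=3: holds
Found at j=2 → formula holds.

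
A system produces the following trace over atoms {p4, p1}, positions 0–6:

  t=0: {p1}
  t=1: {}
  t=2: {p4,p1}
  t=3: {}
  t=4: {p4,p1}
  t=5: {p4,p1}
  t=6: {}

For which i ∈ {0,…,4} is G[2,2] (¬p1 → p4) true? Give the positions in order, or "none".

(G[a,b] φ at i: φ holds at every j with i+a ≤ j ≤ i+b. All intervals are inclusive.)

0, 2, 3

Evaluate at each i in [0,4]:
  i=0: ✓ (all of [2,2])
  i=1: ✗ (fails at j=3)
  i=2: ✓ (all of [4,4])
  i=3: ✓ (all of [5,5])
  i=4: ✗ (fails at j=6)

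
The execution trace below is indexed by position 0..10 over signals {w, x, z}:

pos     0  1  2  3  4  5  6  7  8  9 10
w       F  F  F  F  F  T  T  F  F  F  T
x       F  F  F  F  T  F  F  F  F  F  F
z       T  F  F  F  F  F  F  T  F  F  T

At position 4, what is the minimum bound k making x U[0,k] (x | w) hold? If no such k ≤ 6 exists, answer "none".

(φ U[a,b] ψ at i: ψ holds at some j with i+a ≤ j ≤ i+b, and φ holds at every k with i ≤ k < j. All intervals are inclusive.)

0

Need earliest j ≥ 4 with (x | w), and x at every k in [4,j-1].
  j=4: rhs holds (empty prefix). k = 0.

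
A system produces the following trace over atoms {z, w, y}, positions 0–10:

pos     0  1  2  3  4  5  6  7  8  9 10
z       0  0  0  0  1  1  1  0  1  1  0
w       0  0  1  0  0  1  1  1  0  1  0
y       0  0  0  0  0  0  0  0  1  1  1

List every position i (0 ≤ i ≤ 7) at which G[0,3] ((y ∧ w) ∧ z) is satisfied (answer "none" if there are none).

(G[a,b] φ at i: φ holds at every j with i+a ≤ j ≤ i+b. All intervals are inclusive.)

Evaluate at each i in [0,7]:
  i=0: ✗ (fails at j=0)
  i=1: ✗ (fails at j=1)
  i=2: ✗ (fails at j=2)
  i=3: ✗ (fails at j=3)
  i=4: ✗ (fails at j=4)
  i=5: ✗ (fails at j=5)
  i=6: ✗ (fails at j=6)
  i=7: ✗ (fails at j=7)

none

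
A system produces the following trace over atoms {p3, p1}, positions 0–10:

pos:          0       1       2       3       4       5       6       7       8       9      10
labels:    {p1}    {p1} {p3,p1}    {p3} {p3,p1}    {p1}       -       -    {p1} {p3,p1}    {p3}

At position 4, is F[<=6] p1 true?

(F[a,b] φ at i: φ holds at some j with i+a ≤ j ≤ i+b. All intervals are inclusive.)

Check p1 at each j in [4,10]:
  j=4: true
  j=5: true
  j=6: false
  j=7: false
  j=8: true
  j=9: true
  j=10: false
Found at j=4 → formula holds.

Yes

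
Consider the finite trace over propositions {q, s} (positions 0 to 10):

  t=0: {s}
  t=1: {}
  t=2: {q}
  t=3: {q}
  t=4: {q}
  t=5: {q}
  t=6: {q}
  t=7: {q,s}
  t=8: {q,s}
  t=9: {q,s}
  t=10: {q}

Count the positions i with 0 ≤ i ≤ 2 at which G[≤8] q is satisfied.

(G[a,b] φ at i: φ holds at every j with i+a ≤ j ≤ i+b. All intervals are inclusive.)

1

Evaluate at each i in [0,2]:
  i=0: ✗ (fails at j=0)
  i=1: ✗ (fails at j=1)
  i=2: ✓ (all of [2,10])
Positions where it holds: {2} → 1.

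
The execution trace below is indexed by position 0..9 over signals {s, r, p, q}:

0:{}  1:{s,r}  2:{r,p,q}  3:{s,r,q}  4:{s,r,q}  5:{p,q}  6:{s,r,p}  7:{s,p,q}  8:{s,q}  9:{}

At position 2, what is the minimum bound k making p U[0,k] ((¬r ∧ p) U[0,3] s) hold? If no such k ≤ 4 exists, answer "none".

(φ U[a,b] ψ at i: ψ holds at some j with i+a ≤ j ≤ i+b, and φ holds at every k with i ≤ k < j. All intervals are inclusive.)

Need earliest j ≥ 2 with ((¬r ∧ p) U[0,3] s), and p at every k in [2,j-1].
  j=2: rhs fails.
  j=3: rhs holds; lhs holds on [2,2]. k = 1.

1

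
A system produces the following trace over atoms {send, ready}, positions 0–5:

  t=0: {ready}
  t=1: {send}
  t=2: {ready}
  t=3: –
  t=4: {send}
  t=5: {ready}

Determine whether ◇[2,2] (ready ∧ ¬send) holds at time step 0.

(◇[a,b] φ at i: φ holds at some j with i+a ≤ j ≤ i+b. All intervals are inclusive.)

Yes

Check (ready ∧ ¬send) at each j in [2,2]:
  j=2: true
Found at j=2 → formula holds.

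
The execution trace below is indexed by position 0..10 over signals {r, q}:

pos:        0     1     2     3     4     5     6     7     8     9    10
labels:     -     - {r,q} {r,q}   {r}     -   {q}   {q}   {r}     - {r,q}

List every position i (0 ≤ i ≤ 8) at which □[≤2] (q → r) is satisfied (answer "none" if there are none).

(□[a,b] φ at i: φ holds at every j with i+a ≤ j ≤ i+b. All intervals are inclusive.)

0, 1, 2, 3, 8

Evaluate at each i in [0,8]:
  i=0: ✓ (all of [0,2])
  i=1: ✓ (all of [1,3])
  i=2: ✓ (all of [2,4])
  i=3: ✓ (all of [3,5])
  i=4: ✗ (fails at j=6)
  i=5: ✗ (fails at j=6)
  i=6: ✗ (fails at j=6)
  i=7: ✗ (fails at j=7)
  i=8: ✓ (all of [8,10])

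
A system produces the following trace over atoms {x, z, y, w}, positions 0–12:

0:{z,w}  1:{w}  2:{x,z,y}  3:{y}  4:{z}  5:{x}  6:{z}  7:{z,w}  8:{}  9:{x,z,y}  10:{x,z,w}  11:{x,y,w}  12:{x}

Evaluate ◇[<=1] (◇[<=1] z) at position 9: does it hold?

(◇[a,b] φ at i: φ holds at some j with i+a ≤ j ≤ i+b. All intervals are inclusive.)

Check ◇[<=1] z at each j in [9,10]:
  j=9: holds (witness at 9)
  j=10: holds (witness at 10)
Found at j=9 → formula holds.

True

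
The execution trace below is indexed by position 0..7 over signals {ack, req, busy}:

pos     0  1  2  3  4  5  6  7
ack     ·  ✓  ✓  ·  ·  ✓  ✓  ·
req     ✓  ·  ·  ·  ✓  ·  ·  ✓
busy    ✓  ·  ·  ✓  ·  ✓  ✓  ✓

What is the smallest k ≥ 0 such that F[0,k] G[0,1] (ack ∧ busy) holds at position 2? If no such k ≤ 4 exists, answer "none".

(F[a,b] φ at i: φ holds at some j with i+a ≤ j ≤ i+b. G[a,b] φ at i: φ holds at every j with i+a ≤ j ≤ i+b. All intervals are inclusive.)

Scan j = 2,3,… for G[0,1] (ack ∧ busy):
  j=2: fails
  j=3: fails
  j=4: fails
  j=5: holds
First hit at j=5, so smallest k = 5-2 = 3.

3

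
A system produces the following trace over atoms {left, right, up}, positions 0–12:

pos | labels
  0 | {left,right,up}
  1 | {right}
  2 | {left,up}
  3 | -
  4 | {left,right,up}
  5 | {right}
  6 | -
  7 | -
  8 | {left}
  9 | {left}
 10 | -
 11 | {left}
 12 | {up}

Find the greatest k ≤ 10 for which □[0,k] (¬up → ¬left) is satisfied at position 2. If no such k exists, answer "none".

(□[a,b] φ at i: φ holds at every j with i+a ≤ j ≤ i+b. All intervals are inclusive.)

(¬up → ¬left) must hold from j=2 onward; find where it first fails.
  j=2: holds
  j=3: holds
  j=4: holds
  j=5: holds
  j=6: holds
  j=7: holds
  j=8: fails
Holds on [2,7], so largest k = 5.

5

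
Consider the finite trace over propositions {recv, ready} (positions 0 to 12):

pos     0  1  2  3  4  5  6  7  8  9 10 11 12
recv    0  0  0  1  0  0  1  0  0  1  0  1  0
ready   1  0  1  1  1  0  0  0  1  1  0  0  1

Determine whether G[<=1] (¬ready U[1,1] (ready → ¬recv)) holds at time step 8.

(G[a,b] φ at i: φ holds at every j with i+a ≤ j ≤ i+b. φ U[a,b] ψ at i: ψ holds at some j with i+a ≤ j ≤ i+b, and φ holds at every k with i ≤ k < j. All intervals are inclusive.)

Check (¬ready U[1,1] (ready → ¬recv)) at every j in [8,9]:
  j=8: fails
  j=9: fails
Fails at j=8 → formula fails.

Does not hold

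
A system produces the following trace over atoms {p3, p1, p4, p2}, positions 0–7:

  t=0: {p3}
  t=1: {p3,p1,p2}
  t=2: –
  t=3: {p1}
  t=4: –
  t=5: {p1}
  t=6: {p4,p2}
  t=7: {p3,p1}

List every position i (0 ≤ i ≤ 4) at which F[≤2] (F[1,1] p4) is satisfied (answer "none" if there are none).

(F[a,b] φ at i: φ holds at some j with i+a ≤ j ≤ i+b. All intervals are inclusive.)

3, 4

Evaluate at each i in [0,4]:
  i=0: ✗ (none in [0,2])
  i=1: ✗ (none in [1,3])
  i=2: ✗ (none in [2,4])
  i=3: ✓ (witness j=5)
  i=4: ✓ (witness j=5)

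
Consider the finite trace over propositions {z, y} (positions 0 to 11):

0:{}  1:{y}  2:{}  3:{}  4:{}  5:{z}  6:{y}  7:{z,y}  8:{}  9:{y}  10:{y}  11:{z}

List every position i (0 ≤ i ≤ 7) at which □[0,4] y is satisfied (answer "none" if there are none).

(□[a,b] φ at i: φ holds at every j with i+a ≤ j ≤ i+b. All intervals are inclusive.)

none

Evaluate at each i in [0,7]:
  i=0: ✗ (fails at j=0)
  i=1: ✗ (fails at j=2)
  i=2: ✗ (fails at j=2)
  i=3: ✗ (fails at j=3)
  i=4: ✗ (fails at j=4)
  i=5: ✗ (fails at j=5)
  i=6: ✗ (fails at j=8)
  i=7: ✗ (fails at j=8)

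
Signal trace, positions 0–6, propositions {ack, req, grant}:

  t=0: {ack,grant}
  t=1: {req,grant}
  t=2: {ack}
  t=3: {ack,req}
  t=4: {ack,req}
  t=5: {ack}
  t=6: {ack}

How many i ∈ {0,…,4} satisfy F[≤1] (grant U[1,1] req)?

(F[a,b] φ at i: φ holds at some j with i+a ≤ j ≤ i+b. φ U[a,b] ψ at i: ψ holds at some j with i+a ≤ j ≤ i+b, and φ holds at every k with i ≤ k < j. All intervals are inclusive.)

1

Evaluate at each i in [0,4]:
  i=0: ✓ (witness j=0)
  i=1: ✗ (none in [1,2])
  i=2: ✗ (none in [2,3])
  i=3: ✗ (none in [3,4])
  i=4: ✗ (none in [4,5])
Positions where it holds: {0} → 1.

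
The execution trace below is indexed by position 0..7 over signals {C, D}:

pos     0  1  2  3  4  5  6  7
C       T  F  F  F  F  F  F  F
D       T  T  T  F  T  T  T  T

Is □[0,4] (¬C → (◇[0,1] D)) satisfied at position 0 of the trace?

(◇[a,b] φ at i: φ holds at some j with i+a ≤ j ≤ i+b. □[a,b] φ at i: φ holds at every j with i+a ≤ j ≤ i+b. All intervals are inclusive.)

Check (¬C → (◇[0,1] D)) at every j in [0,4]:
  j=0: antecedent false → ✓
  j=1: antecedent true; consequent holds (witness at 1) → ✓
  j=2: antecedent true; consequent holds (witness at 2) → ✓
  j=3: antecedent true; consequent holds (witness at 4) → ✓
  j=4: antecedent true; consequent holds (witness at 4) → ✓
All positions satisfy it → formula holds.

True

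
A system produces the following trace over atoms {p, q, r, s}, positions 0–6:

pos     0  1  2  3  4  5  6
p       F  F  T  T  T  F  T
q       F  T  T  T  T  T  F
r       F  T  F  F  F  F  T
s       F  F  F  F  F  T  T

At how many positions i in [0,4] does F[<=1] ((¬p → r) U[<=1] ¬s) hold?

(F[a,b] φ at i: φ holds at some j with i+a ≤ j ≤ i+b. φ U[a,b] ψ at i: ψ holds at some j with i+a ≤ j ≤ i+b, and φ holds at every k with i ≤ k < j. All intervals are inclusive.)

5

Evaluate at each i in [0,4]:
  i=0: ✓ (witness j=0)
  i=1: ✓ (witness j=1)
  i=2: ✓ (witness j=2)
  i=3: ✓ (witness j=3)
  i=4: ✓ (witness j=4)
Positions where it holds: {0, 1, 2, 3, 4} → 5.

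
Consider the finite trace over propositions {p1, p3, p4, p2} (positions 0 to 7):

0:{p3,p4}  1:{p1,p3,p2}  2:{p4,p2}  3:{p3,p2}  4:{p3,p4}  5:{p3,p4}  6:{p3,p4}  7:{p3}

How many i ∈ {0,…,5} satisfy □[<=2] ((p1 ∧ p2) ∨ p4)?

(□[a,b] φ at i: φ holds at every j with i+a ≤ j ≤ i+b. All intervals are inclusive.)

2

Evaluate at each i in [0,5]:
  i=0: ✓ (all of [0,2])
  i=1: ✗ (fails at j=3)
  i=2: ✗ (fails at j=3)
  i=3: ✗ (fails at j=3)
  i=4: ✓ (all of [4,6])
  i=5: ✗ (fails at j=7)
Positions where it holds: {0, 4} → 2.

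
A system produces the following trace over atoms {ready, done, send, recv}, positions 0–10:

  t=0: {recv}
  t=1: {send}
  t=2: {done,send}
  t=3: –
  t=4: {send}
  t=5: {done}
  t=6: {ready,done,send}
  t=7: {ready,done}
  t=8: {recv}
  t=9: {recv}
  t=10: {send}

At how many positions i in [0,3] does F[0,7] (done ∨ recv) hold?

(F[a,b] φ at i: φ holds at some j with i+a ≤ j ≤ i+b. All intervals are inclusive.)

Evaluate at each i in [0,3]:
  i=0: ✓ (witness j=0)
  i=1: ✓ (witness j=2)
  i=2: ✓ (witness j=2)
  i=3: ✓ (witness j=5)
Positions where it holds: {0, 1, 2, 3} → 4.

4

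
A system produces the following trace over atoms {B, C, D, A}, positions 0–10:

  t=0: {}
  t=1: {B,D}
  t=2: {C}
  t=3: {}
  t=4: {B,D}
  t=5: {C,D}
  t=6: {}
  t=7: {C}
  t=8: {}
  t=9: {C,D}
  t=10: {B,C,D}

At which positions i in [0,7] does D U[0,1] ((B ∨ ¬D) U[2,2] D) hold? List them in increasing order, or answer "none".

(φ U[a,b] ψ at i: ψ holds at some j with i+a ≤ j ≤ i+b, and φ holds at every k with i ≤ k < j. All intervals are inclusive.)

1, 2, 3, 7

Evaluate at each i in [0,7]:
  i=0: ✗ (no rhs in [0,1])
  i=1: ✓ (rhs at j=2; lhs holds on [1,1])
  i=2: ✓ (rhs at j=2)
  i=3: ✓ (rhs at j=3)
  i=4: ✗ (no rhs in [4,5])
  i=5: ✗ (no rhs in [5,6])
  i=6: ✗ (lhs fails at k=6 before rhs at j=7)
  i=7: ✓ (rhs at j=7)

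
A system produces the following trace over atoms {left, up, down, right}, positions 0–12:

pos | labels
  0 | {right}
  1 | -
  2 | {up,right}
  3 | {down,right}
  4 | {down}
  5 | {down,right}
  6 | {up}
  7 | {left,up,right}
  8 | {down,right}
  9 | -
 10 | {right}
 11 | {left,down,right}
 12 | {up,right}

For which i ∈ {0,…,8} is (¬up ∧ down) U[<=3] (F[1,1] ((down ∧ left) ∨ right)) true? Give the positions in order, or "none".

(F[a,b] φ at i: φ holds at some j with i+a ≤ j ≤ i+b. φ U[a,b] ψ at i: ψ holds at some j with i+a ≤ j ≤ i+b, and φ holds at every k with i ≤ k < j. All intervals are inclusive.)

1, 2, 3, 4, 5, 6, 7, 8

Evaluate at each i in [0,8]:
  i=0: ✗ (lhs fails at k=0 before rhs at j=1)
  i=1: ✓ (rhs at j=1)
  i=2: ✓ (rhs at j=2)
  i=3: ✓ (rhs at j=4; lhs holds on [3,3])
  i=4: ✓ (rhs at j=4)
  i=5: ✓ (rhs at j=6; lhs holds on [5,5])
  i=6: ✓ (rhs at j=6)
  i=7: ✓ (rhs at j=7)
  i=8: ✓ (rhs at j=9; lhs holds on [8,8])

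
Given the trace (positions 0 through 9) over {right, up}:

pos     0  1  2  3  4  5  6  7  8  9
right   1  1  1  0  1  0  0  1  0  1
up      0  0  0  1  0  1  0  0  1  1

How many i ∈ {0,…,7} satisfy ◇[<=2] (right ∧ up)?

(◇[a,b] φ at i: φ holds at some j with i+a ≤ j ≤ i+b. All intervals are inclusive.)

Evaluate at each i in [0,7]:
  i=0: ✗ (none in [0,2])
  i=1: ✗ (none in [1,3])
  i=2: ✗ (none in [2,4])
  i=3: ✗ (none in [3,5])
  i=4: ✗ (none in [4,6])
  i=5: ✗ (none in [5,7])
  i=6: ✗ (none in [6,8])
  i=7: ✓ (witness j=9)
Positions where it holds: {7} → 1.

1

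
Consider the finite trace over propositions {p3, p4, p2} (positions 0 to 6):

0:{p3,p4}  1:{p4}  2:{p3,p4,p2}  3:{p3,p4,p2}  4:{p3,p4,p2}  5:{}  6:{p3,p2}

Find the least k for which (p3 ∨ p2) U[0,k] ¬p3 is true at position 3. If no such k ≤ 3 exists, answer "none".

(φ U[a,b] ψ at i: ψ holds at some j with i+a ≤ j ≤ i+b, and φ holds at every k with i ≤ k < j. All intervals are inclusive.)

Need earliest j ≥ 3 with ¬p3, and (p3 ∨ p2) at every k in [3,j-1].
  j=3: rhs fails.
  j=4: rhs fails.
  j=5: rhs holds; lhs holds on [3,4]. k = 2.

2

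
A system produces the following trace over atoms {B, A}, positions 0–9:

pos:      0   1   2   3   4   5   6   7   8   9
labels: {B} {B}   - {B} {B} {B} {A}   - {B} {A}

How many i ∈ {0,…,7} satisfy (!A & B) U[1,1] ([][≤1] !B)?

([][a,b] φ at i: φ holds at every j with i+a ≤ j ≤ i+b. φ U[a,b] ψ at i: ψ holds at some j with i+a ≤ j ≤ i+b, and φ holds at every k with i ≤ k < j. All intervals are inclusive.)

1

Evaluate at each i in [0,7]:
  i=0: ✗ (no rhs in [1,1])
  i=1: ✗ (no rhs in [2,2])
  i=2: ✗ (no rhs in [3,3])
  i=3: ✗ (no rhs in [4,4])
  i=4: ✗ (no rhs in [5,5])
  i=5: ✓ (rhs at j=6; lhs holds on [5,5])
  i=6: ✗ (no rhs in [7,7])
  i=7: ✗ (no rhs in [8,8])
Positions where it holds: {5} → 1.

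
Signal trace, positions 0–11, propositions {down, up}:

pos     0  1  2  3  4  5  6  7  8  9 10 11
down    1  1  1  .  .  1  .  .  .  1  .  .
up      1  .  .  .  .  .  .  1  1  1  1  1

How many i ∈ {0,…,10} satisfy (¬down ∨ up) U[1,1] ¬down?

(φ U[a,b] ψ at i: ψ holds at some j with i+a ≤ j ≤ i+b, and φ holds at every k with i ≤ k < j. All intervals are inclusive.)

Evaluate at each i in [0,10]:
  i=0: ✗ (no rhs in [1,1])
  i=1: ✗ (no rhs in [2,2])
  i=2: ✗ (lhs fails at k=2 before rhs at j=3)
  i=3: ✓ (rhs at j=4; lhs holds on [3,3])
  i=4: ✗ (no rhs in [5,5])
  i=5: ✗ (lhs fails at k=5 before rhs at j=6)
  i=6: ✓ (rhs at j=7; lhs holds on [6,6])
  i=7: ✓ (rhs at j=8; lhs holds on [7,7])
  i=8: ✗ (no rhs in [9,9])
  i=9: ✓ (rhs at j=10; lhs holds on [9,9])
  i=10: ✓ (rhs at j=11; lhs holds on [10,10])
Positions where it holds: {3, 6, 7, 9, 10} → 5.

5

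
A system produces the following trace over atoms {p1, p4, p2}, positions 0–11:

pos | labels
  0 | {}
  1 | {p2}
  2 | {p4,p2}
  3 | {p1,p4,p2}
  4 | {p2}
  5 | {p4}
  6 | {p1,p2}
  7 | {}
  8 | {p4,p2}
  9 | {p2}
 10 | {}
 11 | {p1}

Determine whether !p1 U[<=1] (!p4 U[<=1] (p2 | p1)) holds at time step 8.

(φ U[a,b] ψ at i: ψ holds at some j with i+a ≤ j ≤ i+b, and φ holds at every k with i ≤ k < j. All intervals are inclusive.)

True

Need some j in [8,9] with (!p4 U[<=1] (p2 | p1)), and !p1 at every k in [8,j-1].
  j=8: (!p4 U[<=1] (p2 | p1)) holds; no prefix to check → satisfied.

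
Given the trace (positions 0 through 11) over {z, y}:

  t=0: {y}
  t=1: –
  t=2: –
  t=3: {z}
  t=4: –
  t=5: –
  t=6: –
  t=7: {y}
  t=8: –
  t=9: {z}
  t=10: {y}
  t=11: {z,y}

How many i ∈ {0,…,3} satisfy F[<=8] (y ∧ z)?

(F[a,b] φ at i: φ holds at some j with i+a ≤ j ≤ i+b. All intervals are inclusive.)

1

Evaluate at each i in [0,3]:
  i=0: ✗ (none in [0,8])
  i=1: ✗ (none in [1,9])
  i=2: ✗ (none in [2,10])
  i=3: ✓ (witness j=11)
Positions where it holds: {3} → 1.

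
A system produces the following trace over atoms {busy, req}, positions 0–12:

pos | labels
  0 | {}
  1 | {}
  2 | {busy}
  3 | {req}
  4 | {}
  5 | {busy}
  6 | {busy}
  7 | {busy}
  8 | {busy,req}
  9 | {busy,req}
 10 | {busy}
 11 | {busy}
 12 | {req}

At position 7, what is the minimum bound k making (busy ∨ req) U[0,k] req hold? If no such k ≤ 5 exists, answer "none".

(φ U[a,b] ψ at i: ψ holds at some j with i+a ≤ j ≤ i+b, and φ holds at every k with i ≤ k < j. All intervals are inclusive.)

1

Need earliest j ≥ 7 with req, and (busy ∨ req) at every k in [7,j-1].
  j=7: rhs fails.
  j=8: rhs holds; lhs holds on [7,7]. k = 1.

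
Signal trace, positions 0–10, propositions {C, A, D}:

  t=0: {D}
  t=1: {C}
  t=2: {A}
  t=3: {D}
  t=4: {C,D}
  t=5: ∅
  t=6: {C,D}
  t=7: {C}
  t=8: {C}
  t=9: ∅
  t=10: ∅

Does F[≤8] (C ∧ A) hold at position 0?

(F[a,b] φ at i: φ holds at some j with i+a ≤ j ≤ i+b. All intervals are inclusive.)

No

Check (C ∧ A) at each j in [0,8]:
  j=0: false
  j=1: false
  j=2: false
  j=3: false
  j=4: false
  j=5: false
  j=6: false
  j=7: false
  j=8: false
No position in the window satisfies it → formula fails.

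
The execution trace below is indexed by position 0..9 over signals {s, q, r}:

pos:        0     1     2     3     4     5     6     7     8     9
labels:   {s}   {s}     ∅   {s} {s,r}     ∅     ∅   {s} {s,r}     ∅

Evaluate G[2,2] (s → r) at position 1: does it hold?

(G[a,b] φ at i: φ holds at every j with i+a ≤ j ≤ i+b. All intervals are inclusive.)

Check (s → r) at every j in [3,3]:
  j=3: antecedent true; consequent false → ✗
Fails at j=3 → formula fails.

No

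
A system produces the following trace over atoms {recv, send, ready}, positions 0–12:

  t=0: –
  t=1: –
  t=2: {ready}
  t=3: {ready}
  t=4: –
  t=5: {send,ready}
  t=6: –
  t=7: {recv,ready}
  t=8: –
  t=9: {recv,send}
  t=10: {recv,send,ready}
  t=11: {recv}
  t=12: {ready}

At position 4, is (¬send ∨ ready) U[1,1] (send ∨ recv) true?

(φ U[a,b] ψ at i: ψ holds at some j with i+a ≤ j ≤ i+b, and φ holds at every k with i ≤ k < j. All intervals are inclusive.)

Need some j in [5,5] with (send ∨ recv), and (¬send ∨ ready) at every k in [4,j-1].
  j=5: (send ∨ recv) holds; (¬send ∨ ready) holds at every k in [4,4] → satisfied.

True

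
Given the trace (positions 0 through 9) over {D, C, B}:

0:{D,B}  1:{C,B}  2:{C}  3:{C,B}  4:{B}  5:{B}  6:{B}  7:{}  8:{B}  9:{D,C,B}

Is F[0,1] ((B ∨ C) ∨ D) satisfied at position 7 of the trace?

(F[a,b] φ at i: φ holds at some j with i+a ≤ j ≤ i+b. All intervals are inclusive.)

True

Check ((B ∨ C) ∨ D) at each j in [7,8]:
  j=7: false
  j=8: true
Found at j=8 → formula holds.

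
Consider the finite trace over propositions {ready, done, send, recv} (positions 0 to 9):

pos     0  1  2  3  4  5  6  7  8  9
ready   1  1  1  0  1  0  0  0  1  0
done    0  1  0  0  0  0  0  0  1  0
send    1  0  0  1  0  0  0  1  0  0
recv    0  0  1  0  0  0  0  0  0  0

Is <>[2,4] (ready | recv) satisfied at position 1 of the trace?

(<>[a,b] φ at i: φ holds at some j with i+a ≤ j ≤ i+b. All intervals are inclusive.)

Yes

Check (ready | recv) at each j in [3,5]:
  j=3: false
  j=4: true
  j=5: false
Found at j=4 → formula holds.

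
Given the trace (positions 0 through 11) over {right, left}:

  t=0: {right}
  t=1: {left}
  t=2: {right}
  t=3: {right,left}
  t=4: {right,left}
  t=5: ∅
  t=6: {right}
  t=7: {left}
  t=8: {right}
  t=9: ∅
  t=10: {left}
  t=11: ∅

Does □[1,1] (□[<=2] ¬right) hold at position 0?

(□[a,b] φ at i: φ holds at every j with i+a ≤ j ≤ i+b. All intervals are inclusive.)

Check □[<=2] ¬right at every j in [1,1]:
  j=1: fails at 2
Fails at j=1 → formula fails.

Does not hold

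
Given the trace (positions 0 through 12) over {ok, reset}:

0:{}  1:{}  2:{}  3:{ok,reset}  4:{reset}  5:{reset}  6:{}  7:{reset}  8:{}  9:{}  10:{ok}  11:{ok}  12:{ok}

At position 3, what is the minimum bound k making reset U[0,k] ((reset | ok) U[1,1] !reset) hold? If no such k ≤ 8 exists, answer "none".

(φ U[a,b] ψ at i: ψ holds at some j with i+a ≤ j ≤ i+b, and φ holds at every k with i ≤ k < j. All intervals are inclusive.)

Need earliest j ≥ 3 with ((reset | ok) U[1,1] !reset), and reset at every k in [3,j-1].
  j=3: rhs fails.
  j=4: rhs fails.
  j=5: rhs holds; lhs holds on [3,4]. k = 2.

2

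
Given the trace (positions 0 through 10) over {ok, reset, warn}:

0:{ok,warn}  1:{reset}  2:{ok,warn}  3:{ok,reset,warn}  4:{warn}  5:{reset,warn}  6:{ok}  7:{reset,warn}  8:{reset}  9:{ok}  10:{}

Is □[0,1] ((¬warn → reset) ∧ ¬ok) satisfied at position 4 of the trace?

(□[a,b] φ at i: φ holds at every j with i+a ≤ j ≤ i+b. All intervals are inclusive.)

Check ((¬warn → reset) ∧ ¬ok) at every j in [4,5]:
  j=4: true
  j=5: true
All positions satisfy it → formula holds.

Holds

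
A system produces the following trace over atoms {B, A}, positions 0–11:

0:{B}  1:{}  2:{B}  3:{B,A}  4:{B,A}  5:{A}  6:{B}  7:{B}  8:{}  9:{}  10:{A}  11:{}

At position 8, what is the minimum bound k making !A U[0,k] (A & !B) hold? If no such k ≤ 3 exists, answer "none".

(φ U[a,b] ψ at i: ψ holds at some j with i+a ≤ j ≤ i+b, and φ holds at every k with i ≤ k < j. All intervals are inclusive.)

Need earliest j ≥ 8 with (A & !B), and !A at every k in [8,j-1].
  j=8: rhs fails.
  j=9: rhs fails.
  j=10: rhs holds; lhs holds on [8,9]. k = 2.

2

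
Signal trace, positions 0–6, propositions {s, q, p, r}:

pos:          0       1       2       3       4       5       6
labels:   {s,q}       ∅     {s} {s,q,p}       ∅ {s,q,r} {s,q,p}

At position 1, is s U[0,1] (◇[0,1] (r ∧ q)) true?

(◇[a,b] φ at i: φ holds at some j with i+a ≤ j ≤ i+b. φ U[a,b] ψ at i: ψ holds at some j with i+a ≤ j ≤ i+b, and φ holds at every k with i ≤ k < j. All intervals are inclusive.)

No

Need some j in [1,2] with ◇[0,1] (r ∧ q), and s at every k in [1,j-1].
  j=1: ◇[0,1] (r ∧ q) — fails (none in [1,2]).
  j=2: ◇[0,1] (r ∧ q) — fails (none in [2,3]).
No j in the window works → until fails.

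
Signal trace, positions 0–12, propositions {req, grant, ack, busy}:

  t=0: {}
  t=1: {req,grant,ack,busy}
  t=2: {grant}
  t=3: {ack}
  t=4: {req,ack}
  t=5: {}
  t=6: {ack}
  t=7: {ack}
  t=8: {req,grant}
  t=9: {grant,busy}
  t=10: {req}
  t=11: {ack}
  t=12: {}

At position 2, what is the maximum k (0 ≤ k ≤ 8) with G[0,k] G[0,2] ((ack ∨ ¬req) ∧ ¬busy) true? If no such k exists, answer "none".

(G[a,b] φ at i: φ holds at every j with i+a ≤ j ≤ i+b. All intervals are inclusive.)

3

G[0,2] ((ack ∨ ¬req) ∧ ¬busy) must hold from j=2 onward; find where it first fails.
  j=2: holds
  j=3: holds
  j=4: holds
  j=5: holds
  j=6: fails
Holds on [2,5], so largest k = 3.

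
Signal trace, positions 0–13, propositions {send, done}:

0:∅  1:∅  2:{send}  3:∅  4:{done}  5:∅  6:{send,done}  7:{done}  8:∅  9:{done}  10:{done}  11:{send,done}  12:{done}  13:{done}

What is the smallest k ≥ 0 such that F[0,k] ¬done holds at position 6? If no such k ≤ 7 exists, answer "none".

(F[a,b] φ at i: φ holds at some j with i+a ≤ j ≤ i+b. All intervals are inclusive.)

2

Scan j = 6,7,… for ¬done:
  j=6: fails
  j=7: fails
  j=8: holds
First hit at j=8, so smallest k = 8-6 = 2.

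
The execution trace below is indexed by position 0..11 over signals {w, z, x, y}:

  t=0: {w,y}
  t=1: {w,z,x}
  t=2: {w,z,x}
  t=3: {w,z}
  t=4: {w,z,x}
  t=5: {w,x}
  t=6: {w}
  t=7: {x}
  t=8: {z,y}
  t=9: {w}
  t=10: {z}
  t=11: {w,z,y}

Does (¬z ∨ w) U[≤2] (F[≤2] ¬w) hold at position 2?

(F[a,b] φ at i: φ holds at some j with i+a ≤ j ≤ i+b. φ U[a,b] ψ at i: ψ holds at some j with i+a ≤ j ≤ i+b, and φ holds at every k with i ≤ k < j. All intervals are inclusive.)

False

Need some j in [2,4] with F[≤2] ¬w, and (¬z ∨ w) at every k in [2,j-1].
  j=2: F[≤2] ¬w — fails (none in [2,4]).
  j=3: F[≤2] ¬w — fails (none in [3,5]).
  j=4: F[≤2] ¬w — fails (none in [4,6]).
No j in the window works → until fails.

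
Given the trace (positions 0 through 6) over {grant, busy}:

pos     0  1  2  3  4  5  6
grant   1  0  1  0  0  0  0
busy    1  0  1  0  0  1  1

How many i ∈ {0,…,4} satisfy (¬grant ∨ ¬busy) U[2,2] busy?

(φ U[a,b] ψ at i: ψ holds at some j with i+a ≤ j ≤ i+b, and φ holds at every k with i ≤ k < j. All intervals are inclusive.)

Evaluate at each i in [0,4]:
  i=0: ✗ (lhs fails at k=0 before rhs at j=2)
  i=1: ✗ (no rhs in [3,3])
  i=2: ✗ (no rhs in [4,4])
  i=3: ✓ (rhs at j=5; lhs holds on [3,4])
  i=4: ✓ (rhs at j=6; lhs holds on [4,5])
Positions where it holds: {3, 4} → 2.

2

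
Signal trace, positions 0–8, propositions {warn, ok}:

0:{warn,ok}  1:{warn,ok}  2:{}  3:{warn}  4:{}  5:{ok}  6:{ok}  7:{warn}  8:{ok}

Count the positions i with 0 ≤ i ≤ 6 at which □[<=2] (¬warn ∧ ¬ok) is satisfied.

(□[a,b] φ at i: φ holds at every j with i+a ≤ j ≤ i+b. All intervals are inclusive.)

0

Evaluate at each i in [0,6]:
  i=0: ✗ (fails at j=0)
  i=1: ✗ (fails at j=1)
  i=2: ✗ (fails at j=3)
  i=3: ✗ (fails at j=3)
  i=4: ✗ (fails at j=5)
  i=5: ✗ (fails at j=5)
  i=6: ✗ (fails at j=6)
Positions where it holds: {} → 0.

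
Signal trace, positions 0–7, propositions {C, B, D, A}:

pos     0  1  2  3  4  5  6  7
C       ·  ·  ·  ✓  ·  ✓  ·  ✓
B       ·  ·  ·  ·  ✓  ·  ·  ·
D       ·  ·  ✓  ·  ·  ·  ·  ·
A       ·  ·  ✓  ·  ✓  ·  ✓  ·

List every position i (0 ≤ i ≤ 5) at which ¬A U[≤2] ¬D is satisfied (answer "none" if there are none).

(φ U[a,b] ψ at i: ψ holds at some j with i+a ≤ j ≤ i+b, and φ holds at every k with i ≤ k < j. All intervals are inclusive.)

Evaluate at each i in [0,5]:
  i=0: ✓ (rhs at j=0)
  i=1: ✓ (rhs at j=1)
  i=2: ✗ (lhs fails at k=2 before rhs at j=3)
  i=3: ✓ (rhs at j=3)
  i=4: ✓ (rhs at j=4)
  i=5: ✓ (rhs at j=5)

0, 1, 3, 4, 5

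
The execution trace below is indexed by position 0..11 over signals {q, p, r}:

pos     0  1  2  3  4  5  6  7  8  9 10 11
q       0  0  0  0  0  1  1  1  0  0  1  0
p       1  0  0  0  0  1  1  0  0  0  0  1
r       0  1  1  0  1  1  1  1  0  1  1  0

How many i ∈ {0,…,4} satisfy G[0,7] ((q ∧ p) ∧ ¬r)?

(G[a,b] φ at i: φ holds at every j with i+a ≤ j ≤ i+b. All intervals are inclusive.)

0

Evaluate at each i in [0,4]:
  i=0: ✗ (fails at j=0)
  i=1: ✗ (fails at j=1)
  i=2: ✗ (fails at j=2)
  i=3: ✗ (fails at j=3)
  i=4: ✗ (fails at j=4)
Positions where it holds: {} → 0.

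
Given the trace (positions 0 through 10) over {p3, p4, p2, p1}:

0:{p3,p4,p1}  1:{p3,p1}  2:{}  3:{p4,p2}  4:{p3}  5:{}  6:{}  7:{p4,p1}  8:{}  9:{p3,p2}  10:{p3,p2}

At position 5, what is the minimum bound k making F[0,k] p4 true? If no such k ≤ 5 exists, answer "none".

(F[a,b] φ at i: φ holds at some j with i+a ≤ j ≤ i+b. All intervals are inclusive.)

Scan j = 5,6,… for p4:
  j=5: fails
  j=6: fails
  j=7: holds
First hit at j=7, so smallest k = 7-5 = 2.

2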